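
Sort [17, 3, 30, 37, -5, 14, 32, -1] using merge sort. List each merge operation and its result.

Divide and conquer:
  Merge [17] + [3] -> [3, 17]
  Merge [30] + [37] -> [30, 37]
  Merge [3, 17] + [30, 37] -> [3, 17, 30, 37]
  Merge [-5] + [14] -> [-5, 14]
  Merge [32] + [-1] -> [-1, 32]
  Merge [-5, 14] + [-1, 32] -> [-5, -1, 14, 32]
  Merge [3, 17, 30, 37] + [-5, -1, 14, 32] -> [-5, -1, 3, 14, 17, 30, 32, 37]


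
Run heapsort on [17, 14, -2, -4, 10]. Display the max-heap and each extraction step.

Build heap: [17, 14, -2, -4, 10]
Extract 17: [14, 10, -2, -4, 17]
Extract 14: [10, -4, -2, 14, 17]
Extract 10: [-2, -4, 10, 14, 17]
Extract -2: [-4, -2, 10, 14, 17]


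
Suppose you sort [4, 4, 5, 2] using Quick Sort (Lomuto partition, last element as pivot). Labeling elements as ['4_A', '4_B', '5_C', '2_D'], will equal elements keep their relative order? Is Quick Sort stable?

Trace Quick Sort on the labeled array (the key is the number; the letter only tracks identity):
  Partition indices 0..3 around pivot 2_D -> [2_D, 4_B, 5_C, 4_A]
  Partition indices 1..3 around pivot 4_A -> [2_D, 4_B, 4_A, 5_C]
Final order: [2_D, 4_B, 4_A, 5_C]
Equal keys:
  value 4: originally 4_A, 4_B; after sorting 4_B, 4_A -> order changed
Equal keys were reordered, so Quick Sort is not stable: partition swaps elements across long distances and can reorder equal keys. (One such input is enough; an unstable sort may happen to preserve order on other inputs, but it gives no guarantee.)
Answer: Not stable


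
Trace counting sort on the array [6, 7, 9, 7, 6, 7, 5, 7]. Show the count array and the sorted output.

Count array: [0, 0, 0, 0, 0, 1, 2, 4, 0, 1]
(count[i] = number of elements equal to i)
Cumulative count: [0, 0, 0, 0, 0, 1, 3, 7, 7, 8]
Sorted: [5, 6, 6, 7, 7, 7, 7, 9]


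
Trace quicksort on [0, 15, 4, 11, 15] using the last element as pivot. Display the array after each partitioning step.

Partition 1: pivot=15 at index 4 -> [0, 15, 4, 11, 15]
Partition 2: pivot=11 at index 2 -> [0, 4, 11, 15, 15]
Partition 3: pivot=4 at index 1 -> [0, 4, 11, 15, 15]


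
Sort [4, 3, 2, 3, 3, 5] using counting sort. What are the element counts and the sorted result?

Count array: [0, 0, 1, 3, 1, 1]
(count[i] = number of elements equal to i)
Cumulative count: [0, 0, 1, 4, 5, 6]
Sorted: [2, 3, 3, 3, 4, 5]


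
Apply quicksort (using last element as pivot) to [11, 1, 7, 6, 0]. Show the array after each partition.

Partition 1: pivot=0 at index 0 -> [0, 1, 7, 6, 11]
Partition 2: pivot=11 at index 4 -> [0, 1, 7, 6, 11]
Partition 3: pivot=6 at index 2 -> [0, 1, 6, 7, 11]


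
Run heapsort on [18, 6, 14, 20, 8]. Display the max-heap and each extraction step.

Build heap: [20, 18, 14, 6, 8]
Extract 20: [18, 8, 14, 6, 20]
Extract 18: [14, 8, 6, 18, 20]
Extract 14: [8, 6, 14, 18, 20]
Extract 8: [6, 8, 14, 18, 20]


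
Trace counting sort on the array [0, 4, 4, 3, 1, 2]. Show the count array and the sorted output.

Count array: [1, 1, 1, 1, 2]
(count[i] = number of elements equal to i)
Cumulative count: [1, 2, 3, 4, 6]
Sorted: [0, 1, 2, 3, 4, 4]


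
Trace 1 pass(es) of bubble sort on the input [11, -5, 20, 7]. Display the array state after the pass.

After pass 1: [-5, 11, 7, 20] (2 swaps)
Total swaps: 2


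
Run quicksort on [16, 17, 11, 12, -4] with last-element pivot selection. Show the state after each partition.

Partition 1: pivot=-4 at index 0 -> [-4, 17, 11, 12, 16]
Partition 2: pivot=16 at index 3 -> [-4, 11, 12, 16, 17]
Partition 3: pivot=12 at index 2 -> [-4, 11, 12, 16, 17]


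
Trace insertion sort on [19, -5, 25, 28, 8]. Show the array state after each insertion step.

First element 19 is already 'sorted'
Insert -5: shifted 1 elements -> [-5, 19, 25, 28, 8]
Insert 25: shifted 0 elements -> [-5, 19, 25, 28, 8]
Insert 28: shifted 0 elements -> [-5, 19, 25, 28, 8]
Insert 8: shifted 3 elements -> [-5, 8, 19, 25, 28]


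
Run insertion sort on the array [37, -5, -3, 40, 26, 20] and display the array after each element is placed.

First element 37 is already 'sorted'
Insert -5: shifted 1 elements -> [-5, 37, -3, 40, 26, 20]
Insert -3: shifted 1 elements -> [-5, -3, 37, 40, 26, 20]
Insert 40: shifted 0 elements -> [-5, -3, 37, 40, 26, 20]
Insert 26: shifted 2 elements -> [-5, -3, 26, 37, 40, 20]
Insert 20: shifted 3 elements -> [-5, -3, 20, 26, 37, 40]


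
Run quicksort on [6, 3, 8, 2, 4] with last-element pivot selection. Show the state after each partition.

Partition 1: pivot=4 at index 2 -> [3, 2, 4, 6, 8]
Partition 2: pivot=2 at index 0 -> [2, 3, 4, 6, 8]
Partition 3: pivot=8 at index 4 -> [2, 3, 4, 6, 8]


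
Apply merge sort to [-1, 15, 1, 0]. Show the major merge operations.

Divide and conquer:
  Merge [-1] + [15] -> [-1, 15]
  Merge [1] + [0] -> [0, 1]
  Merge [-1, 15] + [0, 1] -> [-1, 0, 1, 15]


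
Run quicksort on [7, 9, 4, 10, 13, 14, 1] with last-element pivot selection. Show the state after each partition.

Partition 1: pivot=1 at index 0 -> [1, 9, 4, 10, 13, 14, 7]
Partition 2: pivot=7 at index 2 -> [1, 4, 7, 10, 13, 14, 9]
Partition 3: pivot=9 at index 3 -> [1, 4, 7, 9, 13, 14, 10]
Partition 4: pivot=10 at index 4 -> [1, 4, 7, 9, 10, 14, 13]
Partition 5: pivot=13 at index 5 -> [1, 4, 7, 9, 10, 13, 14]


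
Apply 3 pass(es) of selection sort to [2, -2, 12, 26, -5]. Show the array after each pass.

Pass 1: Select minimum -5 at index 4, swap -> [-5, -2, 12, 26, 2]
Pass 2: Select minimum -2 at index 1, swap -> [-5, -2, 12, 26, 2]
Pass 3: Select minimum 2 at index 4, swap -> [-5, -2, 2, 26, 12]


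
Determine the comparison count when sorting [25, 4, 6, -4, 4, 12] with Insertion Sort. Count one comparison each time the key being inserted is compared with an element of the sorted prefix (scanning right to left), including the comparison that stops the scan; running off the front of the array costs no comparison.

Insert 4: 25 > 4 (shift), reached front = 1 comparison(s) -> [4, 25, 6, -4, 4, 12]
Insert 6: 25 > 6 (shift), 4 <= 6 (stop) = 2 comparison(s) -> [4, 6, 25, -4, 4, 12]
Insert -4: 25 > -4 (shift), 6 > -4 (shift), 4 > -4 (shift), reached front = 3 comparison(s) -> [-4, 4, 6, 25, 4, 12]
Insert 4: 25 > 4 (shift), 6 > 4 (shift), 4 <= 4 (stop) = 3 comparison(s) -> [-4, 4, 4, 6, 25, 12]
Insert 12: 25 > 12 (shift), 6 <= 12 (stop) = 2 comparison(s) -> [-4, 4, 4, 6, 12, 25]
Total comparisons: 1 + 2 + 3 + 3 + 2 = 11


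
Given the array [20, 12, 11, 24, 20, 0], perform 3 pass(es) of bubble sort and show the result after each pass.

After pass 1: [12, 11, 20, 20, 0, 24] (4 swaps)
After pass 2: [11, 12, 20, 0, 20, 24] (2 swaps)
After pass 3: [11, 12, 0, 20, 20, 24] (1 swaps)
Total swaps: 7


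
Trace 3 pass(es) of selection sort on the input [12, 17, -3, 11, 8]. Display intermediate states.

Pass 1: Select minimum -3 at index 2, swap -> [-3, 17, 12, 11, 8]
Pass 2: Select minimum 8 at index 4, swap -> [-3, 8, 12, 11, 17]
Pass 3: Select minimum 11 at index 3, swap -> [-3, 8, 11, 12, 17]


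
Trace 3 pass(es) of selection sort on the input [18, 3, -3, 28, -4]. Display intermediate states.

Pass 1: Select minimum -4 at index 4, swap -> [-4, 3, -3, 28, 18]
Pass 2: Select minimum -3 at index 2, swap -> [-4, -3, 3, 28, 18]
Pass 3: Select minimum 3 at index 2, swap -> [-4, -3, 3, 28, 18]


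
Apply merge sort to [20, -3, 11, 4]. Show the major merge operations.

Divide and conquer:
  Merge [20] + [-3] -> [-3, 20]
  Merge [11] + [4] -> [4, 11]
  Merge [-3, 20] + [4, 11] -> [-3, 4, 11, 20]


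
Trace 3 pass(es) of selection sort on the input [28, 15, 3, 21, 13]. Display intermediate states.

Pass 1: Select minimum 3 at index 2, swap -> [3, 15, 28, 21, 13]
Pass 2: Select minimum 13 at index 4, swap -> [3, 13, 28, 21, 15]
Pass 3: Select minimum 15 at index 4, swap -> [3, 13, 15, 21, 28]


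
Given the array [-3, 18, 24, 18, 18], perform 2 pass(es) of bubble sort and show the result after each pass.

After pass 1: [-3, 18, 18, 18, 24] (2 swaps)
After pass 2: [-3, 18, 18, 18, 24] (0 swaps)
Total swaps: 2


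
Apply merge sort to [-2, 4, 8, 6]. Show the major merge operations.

Divide and conquer:
  Merge [-2] + [4] -> [-2, 4]
  Merge [8] + [6] -> [6, 8]
  Merge [-2, 4] + [6, 8] -> [-2, 4, 6, 8]


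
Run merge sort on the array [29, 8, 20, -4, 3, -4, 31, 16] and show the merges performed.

Divide and conquer:
  Merge [29] + [8] -> [8, 29]
  Merge [20] + [-4] -> [-4, 20]
  Merge [8, 29] + [-4, 20] -> [-4, 8, 20, 29]
  Merge [3] + [-4] -> [-4, 3]
  Merge [31] + [16] -> [16, 31]
  Merge [-4, 3] + [16, 31] -> [-4, 3, 16, 31]
  Merge [-4, 8, 20, 29] + [-4, 3, 16, 31] -> [-4, -4, 3, 8, 16, 20, 29, 31]


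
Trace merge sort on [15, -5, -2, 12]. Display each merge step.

Divide and conquer:
  Merge [15] + [-5] -> [-5, 15]
  Merge [-2] + [12] -> [-2, 12]
  Merge [-5, 15] + [-2, 12] -> [-5, -2, 12, 15]


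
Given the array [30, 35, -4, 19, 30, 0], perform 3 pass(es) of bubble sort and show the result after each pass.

After pass 1: [30, -4, 19, 30, 0, 35] (4 swaps)
After pass 2: [-4, 19, 30, 0, 30, 35] (3 swaps)
After pass 3: [-4, 19, 0, 30, 30, 35] (1 swaps)
Total swaps: 8


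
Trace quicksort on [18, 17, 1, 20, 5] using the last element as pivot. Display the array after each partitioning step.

Partition 1: pivot=5 at index 1 -> [1, 5, 18, 20, 17]
Partition 2: pivot=17 at index 2 -> [1, 5, 17, 20, 18]
Partition 3: pivot=18 at index 3 -> [1, 5, 17, 18, 20]


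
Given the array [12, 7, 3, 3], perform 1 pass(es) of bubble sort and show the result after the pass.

After pass 1: [7, 3, 3, 12] (3 swaps)
Total swaps: 3


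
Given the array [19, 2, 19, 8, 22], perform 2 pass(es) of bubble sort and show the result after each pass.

After pass 1: [2, 19, 8, 19, 22] (2 swaps)
After pass 2: [2, 8, 19, 19, 22] (1 swaps)
Total swaps: 3


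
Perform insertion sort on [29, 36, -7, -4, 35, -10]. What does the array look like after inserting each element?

First element 29 is already 'sorted'
Insert 36: shifted 0 elements -> [29, 36, -7, -4, 35, -10]
Insert -7: shifted 2 elements -> [-7, 29, 36, -4, 35, -10]
Insert -4: shifted 2 elements -> [-7, -4, 29, 36, 35, -10]
Insert 35: shifted 1 elements -> [-7, -4, 29, 35, 36, -10]
Insert -10: shifted 5 elements -> [-10, -7, -4, 29, 35, 36]


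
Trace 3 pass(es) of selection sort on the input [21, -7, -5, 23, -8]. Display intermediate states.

Pass 1: Select minimum -8 at index 4, swap -> [-8, -7, -5, 23, 21]
Pass 2: Select minimum -7 at index 1, swap -> [-8, -7, -5, 23, 21]
Pass 3: Select minimum -5 at index 2, swap -> [-8, -7, -5, 23, 21]


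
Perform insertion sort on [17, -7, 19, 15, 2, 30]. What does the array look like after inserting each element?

First element 17 is already 'sorted'
Insert -7: shifted 1 elements -> [-7, 17, 19, 15, 2, 30]
Insert 19: shifted 0 elements -> [-7, 17, 19, 15, 2, 30]
Insert 15: shifted 2 elements -> [-7, 15, 17, 19, 2, 30]
Insert 2: shifted 3 elements -> [-7, 2, 15, 17, 19, 30]
Insert 30: shifted 0 elements -> [-7, 2, 15, 17, 19, 30]


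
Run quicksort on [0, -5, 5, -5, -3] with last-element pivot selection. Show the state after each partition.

Partition 1: pivot=-3 at index 2 -> [-5, -5, -3, 0, 5]
Partition 2: pivot=-5 at index 1 -> [-5, -5, -3, 0, 5]
Partition 3: pivot=5 at index 4 -> [-5, -5, -3, 0, 5]


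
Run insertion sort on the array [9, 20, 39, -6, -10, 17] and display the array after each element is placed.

First element 9 is already 'sorted'
Insert 20: shifted 0 elements -> [9, 20, 39, -6, -10, 17]
Insert 39: shifted 0 elements -> [9, 20, 39, -6, -10, 17]
Insert -6: shifted 3 elements -> [-6, 9, 20, 39, -10, 17]
Insert -10: shifted 4 elements -> [-10, -6, 9, 20, 39, 17]
Insert 17: shifted 2 elements -> [-10, -6, 9, 17, 20, 39]


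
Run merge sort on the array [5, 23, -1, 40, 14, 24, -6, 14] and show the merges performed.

Divide and conquer:
  Merge [5] + [23] -> [5, 23]
  Merge [-1] + [40] -> [-1, 40]
  Merge [5, 23] + [-1, 40] -> [-1, 5, 23, 40]
  Merge [14] + [24] -> [14, 24]
  Merge [-6] + [14] -> [-6, 14]
  Merge [14, 24] + [-6, 14] -> [-6, 14, 14, 24]
  Merge [-1, 5, 23, 40] + [-6, 14, 14, 24] -> [-6, -1, 5, 14, 14, 23, 24, 40]


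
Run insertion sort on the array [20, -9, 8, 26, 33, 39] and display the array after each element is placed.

First element 20 is already 'sorted'
Insert -9: shifted 1 elements -> [-9, 20, 8, 26, 33, 39]
Insert 8: shifted 1 elements -> [-9, 8, 20, 26, 33, 39]
Insert 26: shifted 0 elements -> [-9, 8, 20, 26, 33, 39]
Insert 33: shifted 0 elements -> [-9, 8, 20, 26, 33, 39]
Insert 39: shifted 0 elements -> [-9, 8, 20, 26, 33, 39]


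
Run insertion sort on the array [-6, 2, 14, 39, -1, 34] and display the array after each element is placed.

First element -6 is already 'sorted'
Insert 2: shifted 0 elements -> [-6, 2, 14, 39, -1, 34]
Insert 14: shifted 0 elements -> [-6, 2, 14, 39, -1, 34]
Insert 39: shifted 0 elements -> [-6, 2, 14, 39, -1, 34]
Insert -1: shifted 3 elements -> [-6, -1, 2, 14, 39, 34]
Insert 34: shifted 1 elements -> [-6, -1, 2, 14, 34, 39]


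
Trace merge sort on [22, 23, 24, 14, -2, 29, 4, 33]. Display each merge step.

Divide and conquer:
  Merge [22] + [23] -> [22, 23]
  Merge [24] + [14] -> [14, 24]
  Merge [22, 23] + [14, 24] -> [14, 22, 23, 24]
  Merge [-2] + [29] -> [-2, 29]
  Merge [4] + [33] -> [4, 33]
  Merge [-2, 29] + [4, 33] -> [-2, 4, 29, 33]
  Merge [14, 22, 23, 24] + [-2, 4, 29, 33] -> [-2, 4, 14, 22, 23, 24, 29, 33]


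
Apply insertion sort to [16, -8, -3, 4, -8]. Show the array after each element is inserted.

First element 16 is already 'sorted'
Insert -8: shifted 1 elements -> [-8, 16, -3, 4, -8]
Insert -3: shifted 1 elements -> [-8, -3, 16, 4, -8]
Insert 4: shifted 1 elements -> [-8, -3, 4, 16, -8]
Insert -8: shifted 3 elements -> [-8, -8, -3, 4, 16]


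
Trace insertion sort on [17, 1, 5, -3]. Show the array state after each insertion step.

First element 17 is already 'sorted'
Insert 1: shifted 1 elements -> [1, 17, 5, -3]
Insert 5: shifted 1 elements -> [1, 5, 17, -3]
Insert -3: shifted 3 elements -> [-3, 1, 5, 17]


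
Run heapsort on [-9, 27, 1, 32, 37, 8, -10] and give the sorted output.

Build heap: [37, 32, 8, -9, 27, 1, -10]
Extract 37: [32, 27, 8, -9, -10, 1, 37]
Extract 32: [27, 1, 8, -9, -10, 32, 37]
Extract 27: [8, 1, -10, -9, 27, 32, 37]
Extract 8: [1, -9, -10, 8, 27, 32, 37]
Extract 1: [-9, -10, 1, 8, 27, 32, 37]
Extract -9: [-10, -9, 1, 8, 27, 32, 37]


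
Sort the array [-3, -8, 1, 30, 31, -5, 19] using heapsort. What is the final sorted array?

Build heap: [31, 30, 19, -3, -8, -5, 1]
Extract 31: [30, 1, 19, -3, -8, -5, 31]
Extract 30: [19, 1, -5, -3, -8, 30, 31]
Extract 19: [1, -3, -5, -8, 19, 30, 31]
Extract 1: [-3, -8, -5, 1, 19, 30, 31]
Extract -3: [-5, -8, -3, 1, 19, 30, 31]
Extract -5: [-8, -5, -3, 1, 19, 30, 31]


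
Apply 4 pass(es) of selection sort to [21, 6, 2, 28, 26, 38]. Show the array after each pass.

Pass 1: Select minimum 2 at index 2, swap -> [2, 6, 21, 28, 26, 38]
Pass 2: Select minimum 6 at index 1, swap -> [2, 6, 21, 28, 26, 38]
Pass 3: Select minimum 21 at index 2, swap -> [2, 6, 21, 28, 26, 38]
Pass 4: Select minimum 26 at index 4, swap -> [2, 6, 21, 26, 28, 38]


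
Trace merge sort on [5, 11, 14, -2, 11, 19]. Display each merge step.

Divide and conquer:
  Merge [11] + [14] -> [11, 14]
  Merge [5] + [11, 14] -> [5, 11, 14]
  Merge [11] + [19] -> [11, 19]
  Merge [-2] + [11, 19] -> [-2, 11, 19]
  Merge [5, 11, 14] + [-2, 11, 19] -> [-2, 5, 11, 11, 14, 19]


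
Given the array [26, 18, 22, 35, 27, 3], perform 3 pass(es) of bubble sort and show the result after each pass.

After pass 1: [18, 22, 26, 27, 3, 35] (4 swaps)
After pass 2: [18, 22, 26, 3, 27, 35] (1 swaps)
After pass 3: [18, 22, 3, 26, 27, 35] (1 swaps)
Total swaps: 6


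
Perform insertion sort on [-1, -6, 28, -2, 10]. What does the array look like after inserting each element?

First element -1 is already 'sorted'
Insert -6: shifted 1 elements -> [-6, -1, 28, -2, 10]
Insert 28: shifted 0 elements -> [-6, -1, 28, -2, 10]
Insert -2: shifted 2 elements -> [-6, -2, -1, 28, 10]
Insert 10: shifted 1 elements -> [-6, -2, -1, 10, 28]


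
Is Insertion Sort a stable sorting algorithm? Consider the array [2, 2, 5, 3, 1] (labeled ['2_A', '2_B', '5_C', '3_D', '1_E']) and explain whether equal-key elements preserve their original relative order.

Trace Insertion Sort on the labeled array (the key is the number; the letter only tracks identity):
  Insert 2_B at index 1: [2_A, 2_B, 5_C, 3_D, 1_E]
  Insert 5_C at index 2: [2_A, 2_B, 5_C, 3_D, 1_E]
  Insert 3_D at index 2: [2_A, 2_B, 3_D, 5_C, 1_E]
  Insert 1_E at index 0: [1_E, 2_A, 2_B, 3_D, 5_C]
Final order: [1_E, 2_A, 2_B, 3_D, 5_C]
Equal keys:
  value 2: originally 2_A, 2_B; after sorting 2_A, 2_B -> order preserved
All equal keys kept their original relative order. Insertion Sort is stable: elements are shifted only while they are strictly greater than the key, so a key is inserted after any equal elements already placed.
Answer: Stable


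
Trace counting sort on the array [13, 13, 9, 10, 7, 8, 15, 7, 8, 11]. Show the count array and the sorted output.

Count array: [0, 0, 0, 0, 0, 0, 0, 2, 2, 1, 1, 1, 0, 2, 0, 1]
(count[i] = number of elements equal to i)
Cumulative count: [0, 0, 0, 0, 0, 0, 0, 2, 4, 5, 6, 7, 7, 9, 9, 10]
Sorted: [7, 7, 8, 8, 9, 10, 11, 13, 13, 15]


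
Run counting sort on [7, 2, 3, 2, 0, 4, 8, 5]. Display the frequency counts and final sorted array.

Count array: [1, 0, 2, 1, 1, 1, 0, 1, 1]
(count[i] = number of elements equal to i)
Cumulative count: [1, 1, 3, 4, 5, 6, 6, 7, 8]
Sorted: [0, 2, 2, 3, 4, 5, 7, 8]


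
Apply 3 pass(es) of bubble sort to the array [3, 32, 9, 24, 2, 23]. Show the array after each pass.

After pass 1: [3, 9, 24, 2, 23, 32] (4 swaps)
After pass 2: [3, 9, 2, 23, 24, 32] (2 swaps)
After pass 3: [3, 2, 9, 23, 24, 32] (1 swaps)
Total swaps: 7


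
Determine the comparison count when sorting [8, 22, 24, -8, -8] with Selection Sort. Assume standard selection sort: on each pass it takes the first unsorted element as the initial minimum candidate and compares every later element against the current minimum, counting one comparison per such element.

Pass 1: scan indices 1..4 for the minimum = 4 comparison(s); min is -8, place at index 0 -> [-8, 22, 24, 8, -8]
Pass 2: scan indices 2..4 for the minimum = 3 comparison(s); min is -8, place at index 1 -> [-8, -8, 24, 8, 22]
Pass 3: scan indices 3..4 for the minimum = 2 comparison(s); min is 8, place at index 2 -> [-8, -8, 8, 24, 22]
Pass 4: scan indices 4..4 for the minimum = 1 comparison(s); min is 22, place at index 3 -> [-8, -8, 8, 22, 24]
Selection sort always scans the whole unsorted suffix, so the count is (n-1) + (n-2) + ... + 1 = n(n-1)/2 = 5*4/2 = 10 regardless of the input order.
Total comparisons: 4 + 3 + 2 + 1 = 10


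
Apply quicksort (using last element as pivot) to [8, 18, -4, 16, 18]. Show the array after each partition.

Partition 1: pivot=18 at index 4 -> [8, 18, -4, 16, 18]
Partition 2: pivot=16 at index 2 -> [8, -4, 16, 18, 18]
Partition 3: pivot=-4 at index 0 -> [-4, 8, 16, 18, 18]


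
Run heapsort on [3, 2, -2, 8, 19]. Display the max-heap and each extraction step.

Build heap: [19, 8, -2, 3, 2]
Extract 19: [8, 3, -2, 2, 19]
Extract 8: [3, 2, -2, 8, 19]
Extract 3: [2, -2, 3, 8, 19]
Extract 2: [-2, 2, 3, 8, 19]


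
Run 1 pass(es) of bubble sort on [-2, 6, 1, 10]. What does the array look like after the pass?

After pass 1: [-2, 1, 6, 10] (1 swaps)
Total swaps: 1


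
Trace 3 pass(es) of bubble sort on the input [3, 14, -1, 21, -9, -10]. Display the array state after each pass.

After pass 1: [3, -1, 14, -9, -10, 21] (3 swaps)
After pass 2: [-1, 3, -9, -10, 14, 21] (3 swaps)
After pass 3: [-1, -9, -10, 3, 14, 21] (2 swaps)
Total swaps: 8


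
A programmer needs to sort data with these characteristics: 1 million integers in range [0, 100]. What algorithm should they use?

Best choice: Counting sort
Reason: O(n + k) where k=100 is small; linear time beats O(n log n)


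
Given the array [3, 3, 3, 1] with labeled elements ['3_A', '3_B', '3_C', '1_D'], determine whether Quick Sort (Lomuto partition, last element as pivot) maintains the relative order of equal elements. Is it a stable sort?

Trace Quick Sort on the labeled array (the key is the number; the letter only tracks identity):
  Partition indices 0..3 around pivot 1_D -> [1_D, 3_B, 3_C, 3_A]
  Partition indices 1..3 around pivot 3_A -> [1_D, 3_B, 3_C, 3_A]
  Partition indices 1..2 around pivot 3_C -> [1_D, 3_B, 3_C, 3_A]
Final order: [1_D, 3_B, 3_C, 3_A]
Equal keys:
  value 3: originally 3_A, 3_B, 3_C; after sorting 3_B, 3_C, 3_A -> order changed
Equal keys were reordered, so Quick Sort is not stable: partition swaps elements across long distances and can reorder equal keys. (One such input is enough; an unstable sort may happen to preserve order on other inputs, but it gives no guarantee.)
Answer: Not stable


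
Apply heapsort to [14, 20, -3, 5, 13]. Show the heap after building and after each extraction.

Build heap: [20, 14, -3, 5, 13]
Extract 20: [14, 13, -3, 5, 20]
Extract 14: [13, 5, -3, 14, 20]
Extract 13: [5, -3, 13, 14, 20]
Extract 5: [-3, 5, 13, 14, 20]


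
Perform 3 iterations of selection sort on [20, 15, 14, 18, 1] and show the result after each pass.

Pass 1: Select minimum 1 at index 4, swap -> [1, 15, 14, 18, 20]
Pass 2: Select minimum 14 at index 2, swap -> [1, 14, 15, 18, 20]
Pass 3: Select minimum 15 at index 2, swap -> [1, 14, 15, 18, 20]


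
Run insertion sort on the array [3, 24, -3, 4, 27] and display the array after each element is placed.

First element 3 is already 'sorted'
Insert 24: shifted 0 elements -> [3, 24, -3, 4, 27]
Insert -3: shifted 2 elements -> [-3, 3, 24, 4, 27]
Insert 4: shifted 1 elements -> [-3, 3, 4, 24, 27]
Insert 27: shifted 0 elements -> [-3, 3, 4, 24, 27]


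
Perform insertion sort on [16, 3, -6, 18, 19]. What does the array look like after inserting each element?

First element 16 is already 'sorted'
Insert 3: shifted 1 elements -> [3, 16, -6, 18, 19]
Insert -6: shifted 2 elements -> [-6, 3, 16, 18, 19]
Insert 18: shifted 0 elements -> [-6, 3, 16, 18, 19]
Insert 19: shifted 0 elements -> [-6, 3, 16, 18, 19]


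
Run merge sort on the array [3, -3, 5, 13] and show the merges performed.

Divide and conquer:
  Merge [3] + [-3] -> [-3, 3]
  Merge [5] + [13] -> [5, 13]
  Merge [-3, 3] + [5, 13] -> [-3, 3, 5, 13]


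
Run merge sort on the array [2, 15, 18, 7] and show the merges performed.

Divide and conquer:
  Merge [2] + [15] -> [2, 15]
  Merge [18] + [7] -> [7, 18]
  Merge [2, 15] + [7, 18] -> [2, 7, 15, 18]


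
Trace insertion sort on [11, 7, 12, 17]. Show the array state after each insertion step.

First element 11 is already 'sorted'
Insert 7: shifted 1 elements -> [7, 11, 12, 17]
Insert 12: shifted 0 elements -> [7, 11, 12, 17]
Insert 17: shifted 0 elements -> [7, 11, 12, 17]


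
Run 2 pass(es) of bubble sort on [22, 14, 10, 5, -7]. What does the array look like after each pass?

After pass 1: [14, 10, 5, -7, 22] (4 swaps)
After pass 2: [10, 5, -7, 14, 22] (3 swaps)
Total swaps: 7


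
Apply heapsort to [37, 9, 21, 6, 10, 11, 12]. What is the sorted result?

Build heap: [37, 10, 21, 6, 9, 11, 12]
Extract 37: [21, 10, 12, 6, 9, 11, 37]
Extract 21: [12, 10, 11, 6, 9, 21, 37]
Extract 12: [11, 10, 9, 6, 12, 21, 37]
Extract 11: [10, 6, 9, 11, 12, 21, 37]
Extract 10: [9, 6, 10, 11, 12, 21, 37]
Extract 9: [6, 9, 10, 11, 12, 21, 37]


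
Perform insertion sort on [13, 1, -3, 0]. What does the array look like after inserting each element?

First element 13 is already 'sorted'
Insert 1: shifted 1 elements -> [1, 13, -3, 0]
Insert -3: shifted 2 elements -> [-3, 1, 13, 0]
Insert 0: shifted 2 elements -> [-3, 0, 1, 13]


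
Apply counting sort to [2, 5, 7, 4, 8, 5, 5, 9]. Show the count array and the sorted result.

Count array: [0, 0, 1, 0, 1, 3, 0, 1, 1, 1]
(count[i] = number of elements equal to i)
Cumulative count: [0, 0, 1, 1, 2, 5, 5, 6, 7, 8]
Sorted: [2, 4, 5, 5, 5, 7, 8, 9]


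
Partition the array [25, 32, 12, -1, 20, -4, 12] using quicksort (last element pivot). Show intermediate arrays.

Partition 1: pivot=12 at index 3 -> [12, -1, -4, 12, 20, 25, 32]
Partition 2: pivot=-4 at index 0 -> [-4, -1, 12, 12, 20, 25, 32]
Partition 3: pivot=12 at index 2 -> [-4, -1, 12, 12, 20, 25, 32]
Partition 4: pivot=32 at index 6 -> [-4, -1, 12, 12, 20, 25, 32]
Partition 5: pivot=25 at index 5 -> [-4, -1, 12, 12, 20, 25, 32]


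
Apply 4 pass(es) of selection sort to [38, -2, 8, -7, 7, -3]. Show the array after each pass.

Pass 1: Select minimum -7 at index 3, swap -> [-7, -2, 8, 38, 7, -3]
Pass 2: Select minimum -3 at index 5, swap -> [-7, -3, 8, 38, 7, -2]
Pass 3: Select minimum -2 at index 5, swap -> [-7, -3, -2, 38, 7, 8]
Pass 4: Select minimum 7 at index 4, swap -> [-7, -3, -2, 7, 38, 8]


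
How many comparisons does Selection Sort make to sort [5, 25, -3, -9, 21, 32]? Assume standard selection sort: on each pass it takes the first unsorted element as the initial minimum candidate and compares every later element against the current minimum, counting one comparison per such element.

Pass 1: scan indices 1..5 for the minimum = 5 comparison(s); min is -9, place at index 0 -> [-9, 25, -3, 5, 21, 32]
Pass 2: scan indices 2..5 for the minimum = 4 comparison(s); min is -3, place at index 1 -> [-9, -3, 25, 5, 21, 32]
Pass 3: scan indices 3..5 for the minimum = 3 comparison(s); min is 5, place at index 2 -> [-9, -3, 5, 25, 21, 32]
Pass 4: scan indices 4..5 for the minimum = 2 comparison(s); min is 21, place at index 3 -> [-9, -3, 5, 21, 25, 32]
Pass 5: scan indices 5..5 for the minimum = 1 comparison(s); min is 25, place at index 4 -> [-9, -3, 5, 21, 25, 32]
Selection sort always scans the whole unsorted suffix, so the count is (n-1) + (n-2) + ... + 1 = n(n-1)/2 = 6*5/2 = 15 regardless of the input order.
Total comparisons: 5 + 4 + 3 + 2 + 1 = 15


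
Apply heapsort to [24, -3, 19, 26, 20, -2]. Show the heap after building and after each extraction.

Build heap: [26, 24, 19, -3, 20, -2]
Extract 26: [24, 20, 19, -3, -2, 26]
Extract 24: [20, -2, 19, -3, 24, 26]
Extract 20: [19, -2, -3, 20, 24, 26]
Extract 19: [-2, -3, 19, 20, 24, 26]
Extract -2: [-3, -2, 19, 20, 24, 26]


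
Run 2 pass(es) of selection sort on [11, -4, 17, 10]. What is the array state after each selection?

Pass 1: Select minimum -4 at index 1, swap -> [-4, 11, 17, 10]
Pass 2: Select minimum 10 at index 3, swap -> [-4, 10, 17, 11]


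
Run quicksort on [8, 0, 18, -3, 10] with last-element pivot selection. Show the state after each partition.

Partition 1: pivot=10 at index 3 -> [8, 0, -3, 10, 18]
Partition 2: pivot=-3 at index 0 -> [-3, 0, 8, 10, 18]
Partition 3: pivot=8 at index 2 -> [-3, 0, 8, 10, 18]


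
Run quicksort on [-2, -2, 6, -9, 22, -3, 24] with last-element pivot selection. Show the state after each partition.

Partition 1: pivot=24 at index 6 -> [-2, -2, 6, -9, 22, -3, 24]
Partition 2: pivot=-3 at index 1 -> [-9, -3, 6, -2, 22, -2, 24]
Partition 3: pivot=-2 at index 3 -> [-9, -3, -2, -2, 22, 6, 24]
Partition 4: pivot=6 at index 4 -> [-9, -3, -2, -2, 6, 22, 24]


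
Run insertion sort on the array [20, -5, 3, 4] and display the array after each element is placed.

First element 20 is already 'sorted'
Insert -5: shifted 1 elements -> [-5, 20, 3, 4]
Insert 3: shifted 1 elements -> [-5, 3, 20, 4]
Insert 4: shifted 1 elements -> [-5, 3, 4, 20]


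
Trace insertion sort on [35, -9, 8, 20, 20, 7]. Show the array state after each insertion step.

First element 35 is already 'sorted'
Insert -9: shifted 1 elements -> [-9, 35, 8, 20, 20, 7]
Insert 8: shifted 1 elements -> [-9, 8, 35, 20, 20, 7]
Insert 20: shifted 1 elements -> [-9, 8, 20, 35, 20, 7]
Insert 20: shifted 1 elements -> [-9, 8, 20, 20, 35, 7]
Insert 7: shifted 4 elements -> [-9, 7, 8, 20, 20, 35]


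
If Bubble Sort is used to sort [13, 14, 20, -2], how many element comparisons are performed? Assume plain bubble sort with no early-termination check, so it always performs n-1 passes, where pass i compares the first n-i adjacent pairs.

Pass 1: compare adjacent pairs (0,1)..(2,3) = 3 comparison(s), 1 swap(s) -> [13, 14, -2, 20]
Pass 2: compare adjacent pairs (0,1)..(1,2) = 2 comparison(s), 1 swap(s) -> [13, -2, 14, 20]
Pass 3: compare adjacent pairs (0,1)..(0,1) = 1 comparison(s), 1 swap(s) -> [-2, 13, 14, 20]
Total comparisons: 3 + 2 + 1 = 6


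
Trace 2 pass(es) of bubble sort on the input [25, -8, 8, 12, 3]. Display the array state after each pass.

After pass 1: [-8, 8, 12, 3, 25] (4 swaps)
After pass 2: [-8, 8, 3, 12, 25] (1 swaps)
Total swaps: 5


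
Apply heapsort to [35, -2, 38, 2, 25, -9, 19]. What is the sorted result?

Build heap: [38, 25, 35, 2, -2, -9, 19]
Extract 38: [35, 25, 19, 2, -2, -9, 38]
Extract 35: [25, 2, 19, -9, -2, 35, 38]
Extract 25: [19, 2, -2, -9, 25, 35, 38]
Extract 19: [2, -9, -2, 19, 25, 35, 38]
Extract 2: [-2, -9, 2, 19, 25, 35, 38]
Extract -2: [-9, -2, 2, 19, 25, 35, 38]


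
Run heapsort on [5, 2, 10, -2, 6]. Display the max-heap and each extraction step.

Build heap: [10, 6, 5, -2, 2]
Extract 10: [6, 2, 5, -2, 10]
Extract 6: [5, 2, -2, 6, 10]
Extract 5: [2, -2, 5, 6, 10]
Extract 2: [-2, 2, 5, 6, 10]


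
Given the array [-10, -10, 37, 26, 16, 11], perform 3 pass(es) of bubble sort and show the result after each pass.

After pass 1: [-10, -10, 26, 16, 11, 37] (3 swaps)
After pass 2: [-10, -10, 16, 11, 26, 37] (2 swaps)
After pass 3: [-10, -10, 11, 16, 26, 37] (1 swaps)
Total swaps: 6


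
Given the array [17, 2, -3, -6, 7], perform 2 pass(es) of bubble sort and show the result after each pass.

After pass 1: [2, -3, -6, 7, 17] (4 swaps)
After pass 2: [-3, -6, 2, 7, 17] (2 swaps)
Total swaps: 6


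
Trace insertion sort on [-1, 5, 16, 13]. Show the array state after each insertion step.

First element -1 is already 'sorted'
Insert 5: shifted 0 elements -> [-1, 5, 16, 13]
Insert 16: shifted 0 elements -> [-1, 5, 16, 13]
Insert 13: shifted 1 elements -> [-1, 5, 13, 16]


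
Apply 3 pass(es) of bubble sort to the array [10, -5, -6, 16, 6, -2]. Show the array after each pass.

After pass 1: [-5, -6, 10, 6, -2, 16] (4 swaps)
After pass 2: [-6, -5, 6, -2, 10, 16] (3 swaps)
After pass 3: [-6, -5, -2, 6, 10, 16] (1 swaps)
Total swaps: 8


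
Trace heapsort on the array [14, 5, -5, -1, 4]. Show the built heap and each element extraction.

Build heap: [14, 5, -5, -1, 4]
Extract 14: [5, 4, -5, -1, 14]
Extract 5: [4, -1, -5, 5, 14]
Extract 4: [-1, -5, 4, 5, 14]
Extract -1: [-5, -1, 4, 5, 14]


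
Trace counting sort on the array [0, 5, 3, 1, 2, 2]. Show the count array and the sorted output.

Count array: [1, 1, 2, 1, 0, 1]
(count[i] = number of elements equal to i)
Cumulative count: [1, 2, 4, 5, 5, 6]
Sorted: [0, 1, 2, 2, 3, 5]


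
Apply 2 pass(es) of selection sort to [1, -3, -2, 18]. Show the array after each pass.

Pass 1: Select minimum -3 at index 1, swap -> [-3, 1, -2, 18]
Pass 2: Select minimum -2 at index 2, swap -> [-3, -2, 1, 18]


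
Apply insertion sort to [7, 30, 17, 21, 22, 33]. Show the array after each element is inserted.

First element 7 is already 'sorted'
Insert 30: shifted 0 elements -> [7, 30, 17, 21, 22, 33]
Insert 17: shifted 1 elements -> [7, 17, 30, 21, 22, 33]
Insert 21: shifted 1 elements -> [7, 17, 21, 30, 22, 33]
Insert 22: shifted 1 elements -> [7, 17, 21, 22, 30, 33]
Insert 33: shifted 0 elements -> [7, 17, 21, 22, 30, 33]


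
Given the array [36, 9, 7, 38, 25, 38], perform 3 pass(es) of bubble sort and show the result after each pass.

After pass 1: [9, 7, 36, 25, 38, 38] (3 swaps)
After pass 2: [7, 9, 25, 36, 38, 38] (2 swaps)
After pass 3: [7, 9, 25, 36, 38, 38] (0 swaps)
Total swaps: 5


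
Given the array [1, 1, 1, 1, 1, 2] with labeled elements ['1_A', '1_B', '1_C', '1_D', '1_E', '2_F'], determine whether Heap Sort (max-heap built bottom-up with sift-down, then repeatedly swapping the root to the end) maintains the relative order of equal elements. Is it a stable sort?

Trace Heap Sort on the labeled array (the key is the number; the letter only tracks identity):
  Build max-heap: [2_F, 1_B, 1_A, 1_D, 1_E, 1_C]
  Swap root 2_F to index 5, re-heapify first 5 -> [1_C, 1_B, 1_A, 1_D, 1_E, 2_F]
  Swap root 1_C to index 4, re-heapify first 4 -> [1_E, 1_B, 1_A, 1_D, 1_C, 2_F]
  Swap root 1_E to index 3, re-heapify first 3 -> [1_D, 1_B, 1_A, 1_E, 1_C, 2_F]
  Swap root 1_D to index 2, re-heapify first 2 -> [1_A, 1_B, 1_D, 1_E, 1_C, 2_F]
  Swap root 1_A to index 1, re-heapify first 1 -> [1_B, 1_A, 1_D, 1_E, 1_C, 2_F]
Final order: [1_B, 1_A, 1_D, 1_E, 1_C, 2_F]
Equal keys:
  value 1: originally 1_A, 1_B, 1_C, 1_D, 1_E; after sorting 1_B, 1_A, 1_D, 1_E, 1_C -> order changed
Equal keys were reordered, so Heap Sort is not stable: heap construction and root-to-end swaps move elements without regard to the original order of equal keys. (One such input is enough; an unstable sort may happen to preserve order on other inputs, but it gives no guarantee.)
Answer: Not stable


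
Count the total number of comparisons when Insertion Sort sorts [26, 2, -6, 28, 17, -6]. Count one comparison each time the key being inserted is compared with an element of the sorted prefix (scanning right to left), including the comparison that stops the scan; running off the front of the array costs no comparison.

Insert 2: 26 > 2 (shift), reached front = 1 comparison(s) -> [2, 26, -6, 28, 17, -6]
Insert -6: 26 > -6 (shift), 2 > -6 (shift), reached front = 2 comparison(s) -> [-6, 2, 26, 28, 17, -6]
Insert 28: 26 <= 28 (stop) = 1 comparison(s) -> [-6, 2, 26, 28, 17, -6]
Insert 17: 28 > 17 (shift), 26 > 17 (shift), 2 <= 17 (stop) = 3 comparison(s) -> [-6, 2, 17, 26, 28, -6]
Insert -6: 28 > -6 (shift), 26 > -6 (shift), 17 > -6 (shift), 2 > -6 (shift), -6 <= -6 (stop) = 5 comparison(s) -> [-6, -6, 2, 17, 26, 28]
Total comparisons: 1 + 2 + 1 + 3 + 5 = 12


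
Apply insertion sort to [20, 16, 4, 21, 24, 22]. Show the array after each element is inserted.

First element 20 is already 'sorted'
Insert 16: shifted 1 elements -> [16, 20, 4, 21, 24, 22]
Insert 4: shifted 2 elements -> [4, 16, 20, 21, 24, 22]
Insert 21: shifted 0 elements -> [4, 16, 20, 21, 24, 22]
Insert 24: shifted 0 elements -> [4, 16, 20, 21, 24, 22]
Insert 22: shifted 1 elements -> [4, 16, 20, 21, 22, 24]


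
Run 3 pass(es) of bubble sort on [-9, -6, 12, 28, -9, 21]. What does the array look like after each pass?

After pass 1: [-9, -6, 12, -9, 21, 28] (2 swaps)
After pass 2: [-9, -6, -9, 12, 21, 28] (1 swaps)
After pass 3: [-9, -9, -6, 12, 21, 28] (1 swaps)
Total swaps: 4


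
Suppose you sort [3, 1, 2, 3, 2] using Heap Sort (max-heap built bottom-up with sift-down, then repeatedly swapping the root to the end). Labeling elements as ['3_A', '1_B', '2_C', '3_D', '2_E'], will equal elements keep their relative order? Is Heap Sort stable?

Trace Heap Sort on the labeled array (the key is the number; the letter only tracks identity):
  Build max-heap: [3_A, 3_D, 2_C, 1_B, 2_E]
  Swap root 3_A to index 4, re-heapify first 4 -> [3_D, 2_E, 2_C, 1_B, 3_A]
  Swap root 3_D to index 3, re-heapify first 3 -> [2_E, 1_B, 2_C, 3_D, 3_A]
  Swap root 2_E to index 2, re-heapify first 2 -> [2_C, 1_B, 2_E, 3_D, 3_A]
  Swap root 2_C to index 1, re-heapify first 1 -> [1_B, 2_C, 2_E, 3_D, 3_A]
Final order: [1_B, 2_C, 2_E, 3_D, 3_A]
Equal keys:
  value 2: originally 2_C, 2_E; after sorting 2_C, 2_E -> order preserved
  value 3: originally 3_A, 3_D; after sorting 3_D, 3_A -> order changed
Equal keys were reordered, so Heap Sort is not stable: heap construction and root-to-end swaps move elements without regard to the original order of equal keys. (One such input is enough; an unstable sort may happen to preserve order on other inputs, but it gives no guarantee.)
Answer: Not stable


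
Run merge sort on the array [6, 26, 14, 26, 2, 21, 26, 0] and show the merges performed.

Divide and conquer:
  Merge [6] + [26] -> [6, 26]
  Merge [14] + [26] -> [14, 26]
  Merge [6, 26] + [14, 26] -> [6, 14, 26, 26]
  Merge [2] + [21] -> [2, 21]
  Merge [26] + [0] -> [0, 26]
  Merge [2, 21] + [0, 26] -> [0, 2, 21, 26]
  Merge [6, 14, 26, 26] + [0, 2, 21, 26] -> [0, 2, 6, 14, 21, 26, 26, 26]


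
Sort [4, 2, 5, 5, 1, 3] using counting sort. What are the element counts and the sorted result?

Count array: [0, 1, 1, 1, 1, 2]
(count[i] = number of elements equal to i)
Cumulative count: [0, 1, 2, 3, 4, 6]
Sorted: [1, 2, 3, 4, 5, 5]


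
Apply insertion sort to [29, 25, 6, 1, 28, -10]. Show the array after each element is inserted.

First element 29 is already 'sorted'
Insert 25: shifted 1 elements -> [25, 29, 6, 1, 28, -10]
Insert 6: shifted 2 elements -> [6, 25, 29, 1, 28, -10]
Insert 1: shifted 3 elements -> [1, 6, 25, 29, 28, -10]
Insert 28: shifted 1 elements -> [1, 6, 25, 28, 29, -10]
Insert -10: shifted 5 elements -> [-10, 1, 6, 25, 28, 29]


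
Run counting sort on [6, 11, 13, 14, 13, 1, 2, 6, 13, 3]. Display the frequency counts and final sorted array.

Count array: [0, 1, 1, 1, 0, 0, 2, 0, 0, 0, 0, 1, 0, 3, 1]
(count[i] = number of elements equal to i)
Cumulative count: [0, 1, 2, 3, 3, 3, 5, 5, 5, 5, 5, 6, 6, 9, 10]
Sorted: [1, 2, 3, 6, 6, 11, 13, 13, 13, 14]


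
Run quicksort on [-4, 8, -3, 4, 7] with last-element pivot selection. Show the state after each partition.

Partition 1: pivot=7 at index 3 -> [-4, -3, 4, 7, 8]
Partition 2: pivot=4 at index 2 -> [-4, -3, 4, 7, 8]
Partition 3: pivot=-3 at index 1 -> [-4, -3, 4, 7, 8]


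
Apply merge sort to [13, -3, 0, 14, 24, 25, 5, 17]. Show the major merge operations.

Divide and conquer:
  Merge [13] + [-3] -> [-3, 13]
  Merge [0] + [14] -> [0, 14]
  Merge [-3, 13] + [0, 14] -> [-3, 0, 13, 14]
  Merge [24] + [25] -> [24, 25]
  Merge [5] + [17] -> [5, 17]
  Merge [24, 25] + [5, 17] -> [5, 17, 24, 25]
  Merge [-3, 0, 13, 14] + [5, 17, 24, 25] -> [-3, 0, 5, 13, 14, 17, 24, 25]


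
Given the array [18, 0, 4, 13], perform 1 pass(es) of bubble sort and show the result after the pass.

After pass 1: [0, 4, 13, 18] (3 swaps)
Total swaps: 3


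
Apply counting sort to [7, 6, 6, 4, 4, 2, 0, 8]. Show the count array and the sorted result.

Count array: [1, 0, 1, 0, 2, 0, 2, 1, 1]
(count[i] = number of elements equal to i)
Cumulative count: [1, 1, 2, 2, 4, 4, 6, 7, 8]
Sorted: [0, 2, 4, 4, 6, 6, 7, 8]


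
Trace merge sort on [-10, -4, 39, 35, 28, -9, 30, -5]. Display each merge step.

Divide and conquer:
  Merge [-10] + [-4] -> [-10, -4]
  Merge [39] + [35] -> [35, 39]
  Merge [-10, -4] + [35, 39] -> [-10, -4, 35, 39]
  Merge [28] + [-9] -> [-9, 28]
  Merge [30] + [-5] -> [-5, 30]
  Merge [-9, 28] + [-5, 30] -> [-9, -5, 28, 30]
  Merge [-10, -4, 35, 39] + [-9, -5, 28, 30] -> [-10, -9, -5, -4, 28, 30, 35, 39]


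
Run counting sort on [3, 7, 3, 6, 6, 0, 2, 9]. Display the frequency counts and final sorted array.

Count array: [1, 0, 1, 2, 0, 0, 2, 1, 0, 1]
(count[i] = number of elements equal to i)
Cumulative count: [1, 1, 2, 4, 4, 4, 6, 7, 7, 8]
Sorted: [0, 2, 3, 3, 6, 6, 7, 9]


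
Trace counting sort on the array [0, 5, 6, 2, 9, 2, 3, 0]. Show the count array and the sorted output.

Count array: [2, 0, 2, 1, 0, 1, 1, 0, 0, 1]
(count[i] = number of elements equal to i)
Cumulative count: [2, 2, 4, 5, 5, 6, 7, 7, 7, 8]
Sorted: [0, 0, 2, 2, 3, 5, 6, 9]


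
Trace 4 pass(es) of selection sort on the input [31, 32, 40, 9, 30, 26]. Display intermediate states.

Pass 1: Select minimum 9 at index 3, swap -> [9, 32, 40, 31, 30, 26]
Pass 2: Select minimum 26 at index 5, swap -> [9, 26, 40, 31, 30, 32]
Pass 3: Select minimum 30 at index 4, swap -> [9, 26, 30, 31, 40, 32]
Pass 4: Select minimum 31 at index 3, swap -> [9, 26, 30, 31, 40, 32]


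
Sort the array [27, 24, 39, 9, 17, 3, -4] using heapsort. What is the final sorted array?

Build heap: [39, 24, 27, 9, 17, 3, -4]
Extract 39: [27, 24, 3, 9, 17, -4, 39]
Extract 27: [24, 17, 3, 9, -4, 27, 39]
Extract 24: [17, 9, 3, -4, 24, 27, 39]
Extract 17: [9, -4, 3, 17, 24, 27, 39]
Extract 9: [3, -4, 9, 17, 24, 27, 39]
Extract 3: [-4, 3, 9, 17, 24, 27, 39]
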